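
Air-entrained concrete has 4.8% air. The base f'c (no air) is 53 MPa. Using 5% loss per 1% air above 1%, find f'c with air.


Strength loss = (4.8 - 1) * 5 = 19.0%
f'c = 53 * (1 - 19.0/100)
= 42.93 MPa

42.93


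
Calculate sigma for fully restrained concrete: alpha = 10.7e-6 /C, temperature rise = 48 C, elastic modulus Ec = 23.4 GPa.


sigma = alpha * dT * Ec
= 10.7e-6 * 48 * 23.4 * 1000
= 12.018 MPa

12.018


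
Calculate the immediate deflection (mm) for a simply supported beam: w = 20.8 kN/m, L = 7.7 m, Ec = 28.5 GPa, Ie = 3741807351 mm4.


Convert: L = 7.7 m = 7700 mm, Ec = 28.5 GPa = 28500 MPa
delta = 5 * 20.8 * 7700^4 / (384 * 28500 * 3741807351)
= 8.93 mm

8.93


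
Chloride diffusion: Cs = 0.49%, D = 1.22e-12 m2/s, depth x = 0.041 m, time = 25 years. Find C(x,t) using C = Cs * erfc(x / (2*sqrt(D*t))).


t_seconds = 25 * 365.25 * 24 * 3600 = 788940000.0 s
arg = 0.041 / (2 * sqrt(1.22e-12 * 788940000.0))
= 0.6608
erfc(0.6608) = 0.3501
C = 0.49 * 0.3501 = 0.1715%

0.1715


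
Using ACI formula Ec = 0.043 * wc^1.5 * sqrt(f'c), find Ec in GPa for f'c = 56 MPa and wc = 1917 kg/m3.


Ec = 0.043 * 1917^1.5 * sqrt(56) / 1000
= 27.01 GPa

27.01


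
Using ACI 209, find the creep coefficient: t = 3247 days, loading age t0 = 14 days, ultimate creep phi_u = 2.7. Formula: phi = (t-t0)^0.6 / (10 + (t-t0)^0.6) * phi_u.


dt = 3247 - 14 = 3233
phi = 3233^0.6 / (10 + 3233^0.6) * 2.7
= 2.504

2.504


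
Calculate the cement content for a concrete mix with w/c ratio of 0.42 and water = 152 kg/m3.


Cement = water / (w/c)
= 152 / 0.42
= 361.9 kg/m3

361.9


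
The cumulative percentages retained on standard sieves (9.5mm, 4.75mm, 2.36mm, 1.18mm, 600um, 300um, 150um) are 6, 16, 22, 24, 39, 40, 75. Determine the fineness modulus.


FM = sum(cumulative % retained) / 100
= 222 / 100
= 2.22

2.22


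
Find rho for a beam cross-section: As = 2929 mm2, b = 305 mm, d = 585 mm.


rho = As / (b * d)
= 2929 / (305 * 585)
= 0.0164

0.0164


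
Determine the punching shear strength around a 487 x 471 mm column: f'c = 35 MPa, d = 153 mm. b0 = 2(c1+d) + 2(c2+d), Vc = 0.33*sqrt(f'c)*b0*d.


b0 = 2*(487 + 153) + 2*(471 + 153) = 2528 mm
Vc = 0.33 * sqrt(35) * 2528 * 153 / 1000
= 755.12 kN

755.12


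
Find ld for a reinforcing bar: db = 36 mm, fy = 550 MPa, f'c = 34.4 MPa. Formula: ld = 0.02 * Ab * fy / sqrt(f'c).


Ab = pi * 36^2 / 4 = 1017.876 mm2
ld = 0.02 * 1017.876 * 550 / sqrt(34.4)
= 1909.0 mm

1909.0


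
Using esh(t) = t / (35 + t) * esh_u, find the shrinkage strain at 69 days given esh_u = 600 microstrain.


esh(69) = 69 / (35 + 69) * 600
= 69 / 104 * 600
= 398.1 microstrain

398.1


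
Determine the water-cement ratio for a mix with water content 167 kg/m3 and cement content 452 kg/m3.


w/c = water / cement
w/c = 167 / 452 = 0.369

0.369


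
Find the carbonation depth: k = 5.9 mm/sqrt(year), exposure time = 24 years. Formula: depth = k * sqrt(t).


depth = k * sqrt(t)
= 5.9 * sqrt(24)
= 28.9 mm

28.9


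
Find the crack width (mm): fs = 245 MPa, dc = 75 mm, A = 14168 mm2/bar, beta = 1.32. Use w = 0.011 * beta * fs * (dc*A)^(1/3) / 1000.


w = 0.011 * beta * fs * (dc * A)^(1/3) / 1000
= 0.011 * 1.32 * 245 * (75 * 14168)^(1/3) / 1000
= 0.363 mm

0.363


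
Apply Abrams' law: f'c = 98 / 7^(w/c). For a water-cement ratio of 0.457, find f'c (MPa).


f'c = 98 / 7^0.457
= 98 / 2.433
= 40.27 MPa

40.27


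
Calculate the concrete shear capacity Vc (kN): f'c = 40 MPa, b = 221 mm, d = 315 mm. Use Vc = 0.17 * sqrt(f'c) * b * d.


Vc = 0.17 * sqrt(40) * 221 * 315 / 1000
= 74.85 kN

74.85


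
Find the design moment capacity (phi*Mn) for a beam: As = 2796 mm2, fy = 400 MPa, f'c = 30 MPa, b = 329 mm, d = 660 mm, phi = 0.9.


a = As * fy / (0.85 * f'c * b)
= 2796 * 400 / (0.85 * 30 * 329)
= 133.3095 mm
Mn = As * fy * (d - a/2) / 10^6
= 663.5973 kN-m
phi*Mn = 0.9 * 663.5973 = 597.24 kN-m

597.24


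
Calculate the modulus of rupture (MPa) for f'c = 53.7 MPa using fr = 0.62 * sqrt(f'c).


fr = 0.62 * sqrt(53.7)
= 4.543 MPa

4.543


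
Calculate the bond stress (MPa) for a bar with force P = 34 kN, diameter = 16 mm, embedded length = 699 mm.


u = P / (pi * db * ld)
= 34 * 1000 / (pi * 16 * 699)
= 0.968 MPa

0.968


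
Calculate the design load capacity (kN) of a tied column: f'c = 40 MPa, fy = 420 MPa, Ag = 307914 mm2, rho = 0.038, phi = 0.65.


Ast = rho * Ag = 0.038 * 307914 = 11700.732 mm2
phi*Pn = 0.65 * 0.80 * (0.85 * 40 * (307914 - 11700.732) + 420 * 11700.732) / 1000
= 7792.49 kN

7792.49


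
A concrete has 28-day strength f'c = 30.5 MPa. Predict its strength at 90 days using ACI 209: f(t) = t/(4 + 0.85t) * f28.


f(90) = 90 / (4 + 0.85 * 90) * 30.5
= 90 / 80.5 * 30.5
= 34.1 MPa

34.1


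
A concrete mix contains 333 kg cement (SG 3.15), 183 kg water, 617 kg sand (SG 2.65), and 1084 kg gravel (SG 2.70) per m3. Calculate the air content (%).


Vol cement = 333 / (3.15 * 1000) = 0.105714 m3
Vol water = 183 / 1000 = 0.183 m3
Vol sand = 617 / (2.65 * 1000) = 0.23283 m3
Vol gravel = 1084 / (2.70 * 1000) = 0.401481 m3
Total solid + water volume = 0.923026 m3
Air = (1 - 0.923026) * 100 = 7.7%

7.7


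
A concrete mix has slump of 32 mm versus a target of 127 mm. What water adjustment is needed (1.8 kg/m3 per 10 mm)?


Difference = 127 - 32 = 95 mm
Water adjustment = 95 * 1.8 / 10 = 17.1 kg/m3

17.1


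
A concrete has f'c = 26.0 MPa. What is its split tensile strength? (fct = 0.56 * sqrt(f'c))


fct = 0.56 * sqrt(26.0)
= 0.56 * 5.099
= 2.855 MPa

2.855


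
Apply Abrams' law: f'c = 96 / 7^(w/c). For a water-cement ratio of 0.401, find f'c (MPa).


f'c = 96 / 7^0.401
= 96 / 2.182
= 43.99 MPa

43.99


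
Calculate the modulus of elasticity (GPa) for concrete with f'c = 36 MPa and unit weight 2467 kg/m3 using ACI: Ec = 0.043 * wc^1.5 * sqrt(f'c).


Ec = 0.043 * 2467^1.5 * sqrt(36) / 1000
= 31.61 GPa

31.61


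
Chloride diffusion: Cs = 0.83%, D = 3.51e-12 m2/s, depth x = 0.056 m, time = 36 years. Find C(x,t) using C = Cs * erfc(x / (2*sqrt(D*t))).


t_seconds = 36 * 365.25 * 24 * 3600 = 1136073600.0 s
arg = 0.056 / (2 * sqrt(3.51e-12 * 1136073600.0))
= 0.4434
erfc(0.4434) = 0.5306
C = 0.83 * 0.5306 = 0.4404%

0.4404


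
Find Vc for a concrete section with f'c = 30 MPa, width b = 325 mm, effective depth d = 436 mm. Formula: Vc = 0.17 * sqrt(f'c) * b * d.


Vc = 0.17 * sqrt(30) * 325 * 436 / 1000
= 131.94 kN

131.94


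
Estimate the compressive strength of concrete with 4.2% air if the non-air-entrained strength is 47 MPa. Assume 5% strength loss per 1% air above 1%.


Strength loss = (4.2 - 1) * 5 = 16.0%
f'c = 47 * (1 - 16.0/100)
= 39.48 MPa

39.48


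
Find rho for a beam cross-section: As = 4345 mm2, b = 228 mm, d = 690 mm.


rho = As / (b * d)
= 4345 / (228 * 690)
= 0.0276

0.0276


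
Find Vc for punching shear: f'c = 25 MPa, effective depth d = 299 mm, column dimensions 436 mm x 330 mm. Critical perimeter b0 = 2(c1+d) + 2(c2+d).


b0 = 2*(436 + 299) + 2*(330 + 299) = 2728 mm
Vc = 0.33 * sqrt(25) * 2728 * 299 / 1000
= 1345.86 kN

1345.86


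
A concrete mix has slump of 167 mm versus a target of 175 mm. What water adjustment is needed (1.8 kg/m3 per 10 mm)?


Difference = 175 - 167 = 8 mm
Water adjustment = 8 * 1.8 / 10 = 1.4 kg/m3

1.4


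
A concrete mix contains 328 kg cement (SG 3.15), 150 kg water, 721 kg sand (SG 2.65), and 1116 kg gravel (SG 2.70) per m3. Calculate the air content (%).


Vol cement = 328 / (3.15 * 1000) = 0.104127 m3
Vol water = 150 / 1000 = 0.15 m3
Vol sand = 721 / (2.65 * 1000) = 0.272075 m3
Vol gravel = 1116 / (2.70 * 1000) = 0.413333 m3
Total solid + water volume = 0.939536 m3
Air = (1 - 0.939536) * 100 = 6.05%

6.05


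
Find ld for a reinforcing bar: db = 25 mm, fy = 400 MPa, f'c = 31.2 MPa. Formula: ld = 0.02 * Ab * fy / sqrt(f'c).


Ab = pi * 25^2 / 4 = 490.874 mm2
ld = 0.02 * 490.874 * 400 / sqrt(31.2)
= 703.0 mm

703.0


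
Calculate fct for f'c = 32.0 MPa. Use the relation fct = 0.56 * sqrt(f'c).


fct = 0.56 * sqrt(32.0)
= 0.56 * 5.657
= 3.168 MPa

3.168


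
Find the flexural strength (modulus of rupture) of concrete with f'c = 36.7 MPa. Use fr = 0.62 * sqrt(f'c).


fr = 0.62 * sqrt(36.7)
= 3.756 MPa

3.756


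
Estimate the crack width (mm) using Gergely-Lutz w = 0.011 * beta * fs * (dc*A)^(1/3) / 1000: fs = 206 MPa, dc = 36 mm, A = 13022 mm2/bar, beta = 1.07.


w = 0.011 * beta * fs * (dc * A)^(1/3) / 1000
= 0.011 * 1.07 * 206 * (36 * 13022)^(1/3) / 1000
= 0.188 mm

0.188


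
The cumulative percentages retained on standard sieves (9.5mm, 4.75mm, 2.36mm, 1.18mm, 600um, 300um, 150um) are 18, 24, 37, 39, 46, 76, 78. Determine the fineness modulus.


FM = sum(cumulative % retained) / 100
= 318 / 100
= 3.18

3.18


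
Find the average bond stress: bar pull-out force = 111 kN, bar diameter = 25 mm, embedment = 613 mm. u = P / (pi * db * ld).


u = P / (pi * db * ld)
= 111 * 1000 / (pi * 25 * 613)
= 2.306 MPa

2.306


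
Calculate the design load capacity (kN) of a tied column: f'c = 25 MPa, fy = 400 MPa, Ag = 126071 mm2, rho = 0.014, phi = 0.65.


Ast = rho * Ag = 0.014 * 126071 = 1764.994 mm2
phi*Pn = 0.65 * 0.80 * (0.85 * 25 * (126071 - 1764.994) + 400 * 1764.994) / 1000
= 1740.7 kN

1740.7


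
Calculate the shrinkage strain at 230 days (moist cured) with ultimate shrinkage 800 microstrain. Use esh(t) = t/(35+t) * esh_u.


esh(230) = 230 / (35 + 230) * 800
= 230 / 265 * 800
= 694.3 microstrain

694.3


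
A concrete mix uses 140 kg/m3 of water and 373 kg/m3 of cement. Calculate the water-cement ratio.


w/c = water / cement
w/c = 140 / 373 = 0.375

0.375


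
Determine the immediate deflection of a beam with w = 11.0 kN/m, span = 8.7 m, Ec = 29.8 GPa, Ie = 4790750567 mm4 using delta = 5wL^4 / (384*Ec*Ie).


Convert: L = 8.7 m = 8700 mm, Ec = 29.8 GPa = 29800 MPa
delta = 5 * 11.0 * 8700^4 / (384 * 29800 * 4790750567)
= 5.75 mm

5.75


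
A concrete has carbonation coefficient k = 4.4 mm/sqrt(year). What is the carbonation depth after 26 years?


depth = k * sqrt(t)
= 4.4 * sqrt(26)
= 22.44 mm

22.44


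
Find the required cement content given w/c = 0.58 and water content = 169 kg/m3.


Cement = water / (w/c)
= 169 / 0.58
= 291.4 kg/m3

291.4


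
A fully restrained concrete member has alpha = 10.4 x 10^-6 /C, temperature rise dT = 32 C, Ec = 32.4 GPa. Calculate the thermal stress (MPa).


sigma = alpha * dT * Ec
= 10.4e-6 * 32 * 32.4 * 1000
= 10.783 MPa

10.783


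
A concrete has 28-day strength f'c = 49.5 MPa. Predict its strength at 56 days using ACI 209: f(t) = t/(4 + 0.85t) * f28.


f(56) = 56 / (4 + 0.85 * 56) * 49.5
= 56 / 51.6 * 49.5
= 53.72 MPa

53.72


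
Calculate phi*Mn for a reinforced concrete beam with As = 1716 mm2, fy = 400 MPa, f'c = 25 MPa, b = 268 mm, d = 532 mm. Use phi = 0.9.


a = As * fy / (0.85 * f'c * b)
= 1716 * 400 / (0.85 * 25 * 268)
= 120.5268 mm
Mn = As * fy * (d - a/2) / 10^6
= 323.8 kN-m
phi*Mn = 0.9 * 323.8 = 291.42 kN-m

291.42


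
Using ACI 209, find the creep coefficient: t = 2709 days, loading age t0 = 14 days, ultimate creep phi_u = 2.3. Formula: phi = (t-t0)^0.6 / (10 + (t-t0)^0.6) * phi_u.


dt = 2709 - 14 = 2695
phi = 2695^0.6 / (10 + 2695^0.6) * 2.3
= 2.115

2.115


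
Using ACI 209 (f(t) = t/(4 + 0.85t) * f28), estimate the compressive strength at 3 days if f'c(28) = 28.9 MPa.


f(3) = 3 / (4 + 0.85 * 3) * 28.9
= 3 / 6.55 * 28.9
= 13.24 MPa

13.24


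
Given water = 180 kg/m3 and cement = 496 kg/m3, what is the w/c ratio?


w/c = water / cement
w/c = 180 / 496 = 0.363

0.363


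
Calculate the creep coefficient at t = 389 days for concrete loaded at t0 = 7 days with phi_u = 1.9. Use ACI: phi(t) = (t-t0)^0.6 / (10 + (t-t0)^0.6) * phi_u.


dt = 389 - 7 = 382
phi = 382^0.6 / (10 + 382^0.6) * 1.9
= 1.482

1.482


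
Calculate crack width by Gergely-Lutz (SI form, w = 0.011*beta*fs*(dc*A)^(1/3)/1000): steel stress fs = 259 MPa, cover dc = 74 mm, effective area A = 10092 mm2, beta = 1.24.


w = 0.011 * beta * fs * (dc * A)^(1/3) / 1000
= 0.011 * 1.24 * 259 * (74 * 10092)^(1/3) / 1000
= 0.321 mm

0.321


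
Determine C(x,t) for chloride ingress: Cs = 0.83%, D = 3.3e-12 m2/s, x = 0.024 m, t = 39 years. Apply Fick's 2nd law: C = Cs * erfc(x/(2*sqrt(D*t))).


t_seconds = 39 * 365.25 * 24 * 3600 = 1230746400.0 s
arg = 0.024 / (2 * sqrt(3.3e-12 * 1230746400.0))
= 0.1883
erfc(0.1883) = 0.79
C = 0.83 * 0.79 = 0.6557%

0.6557


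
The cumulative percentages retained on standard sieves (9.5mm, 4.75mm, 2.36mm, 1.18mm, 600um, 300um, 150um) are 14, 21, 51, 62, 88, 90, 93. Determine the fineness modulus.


FM = sum(cumulative % retained) / 100
= 419 / 100
= 4.19

4.19


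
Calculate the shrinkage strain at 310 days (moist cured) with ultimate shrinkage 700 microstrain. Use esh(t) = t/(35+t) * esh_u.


esh(310) = 310 / (35 + 310) * 700
= 310 / 345 * 700
= 629.0 microstrain

629.0


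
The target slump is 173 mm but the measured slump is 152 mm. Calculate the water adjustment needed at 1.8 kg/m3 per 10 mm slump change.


Difference = 173 - 152 = 21 mm
Water adjustment = 21 * 1.8 / 10 = 3.8 kg/m3

3.8


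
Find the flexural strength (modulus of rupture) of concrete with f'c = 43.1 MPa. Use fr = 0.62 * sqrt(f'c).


fr = 0.62 * sqrt(43.1)
= 4.07 MPa

4.07


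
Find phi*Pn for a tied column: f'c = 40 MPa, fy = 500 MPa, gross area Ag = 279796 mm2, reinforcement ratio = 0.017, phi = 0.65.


Ast = rho * Ag = 0.017 * 279796 = 4756.532 mm2
phi*Pn = 0.65 * 0.80 * (0.85 * 40 * (279796 - 4756.532) + 500 * 4756.532) / 1000
= 6099.4 kN

6099.4


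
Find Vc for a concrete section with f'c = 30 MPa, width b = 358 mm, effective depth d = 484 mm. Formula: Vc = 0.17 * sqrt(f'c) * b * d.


Vc = 0.17 * sqrt(30) * 358 * 484 / 1000
= 161.34 kN

161.34


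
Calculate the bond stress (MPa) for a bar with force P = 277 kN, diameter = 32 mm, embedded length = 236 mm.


u = P / (pi * db * ld)
= 277 * 1000 / (pi * 32 * 236)
= 11.675 MPa

11.675


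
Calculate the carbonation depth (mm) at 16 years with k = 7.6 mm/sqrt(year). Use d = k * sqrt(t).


depth = k * sqrt(t)
= 7.6 * sqrt(16)
= 30.4 mm

30.4


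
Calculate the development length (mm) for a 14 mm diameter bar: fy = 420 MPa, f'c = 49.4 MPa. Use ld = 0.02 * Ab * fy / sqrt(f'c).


Ab = pi * 14^2 / 4 = 153.938 mm2
ld = 0.02 * 153.938 * 420 / sqrt(49.4)
= 184.0 mm

184.0


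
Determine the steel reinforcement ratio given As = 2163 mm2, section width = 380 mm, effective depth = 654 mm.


rho = As / (b * d)
= 2163 / (380 * 654)
= 0.0087

0.0087


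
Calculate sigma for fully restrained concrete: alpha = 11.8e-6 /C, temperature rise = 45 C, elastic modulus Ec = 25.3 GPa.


sigma = alpha * dT * Ec
= 11.8e-6 * 45 * 25.3 * 1000
= 13.434 MPa

13.434


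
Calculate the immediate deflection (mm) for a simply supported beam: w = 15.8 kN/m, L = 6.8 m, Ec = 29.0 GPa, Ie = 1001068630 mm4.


Convert: L = 6.8 m = 6800 mm, Ec = 29.0 GPa = 29000 MPa
delta = 5 * 15.8 * 6800^4 / (384 * 29000 * 1001068630)
= 15.15 mm

15.15


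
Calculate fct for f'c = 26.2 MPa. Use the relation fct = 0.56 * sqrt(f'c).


fct = 0.56 * sqrt(26.2)
= 0.56 * 5.119
= 2.866 MPa

2.866


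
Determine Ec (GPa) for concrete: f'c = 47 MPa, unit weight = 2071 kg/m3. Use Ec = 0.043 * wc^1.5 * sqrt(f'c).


Ec = 0.043 * 2071^1.5 * sqrt(47) / 1000
= 27.78 GPa

27.78


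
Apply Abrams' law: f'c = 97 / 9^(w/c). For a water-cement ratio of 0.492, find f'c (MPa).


f'c = 97 / 9^0.492
= 97 / 2.948
= 32.91 MPa

32.91


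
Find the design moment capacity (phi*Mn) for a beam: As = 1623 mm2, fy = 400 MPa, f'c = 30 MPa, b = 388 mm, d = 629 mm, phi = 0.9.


a = As * fy / (0.85 * f'c * b)
= 1623 * 400 / (0.85 * 30 * 388)
= 65.6155 mm
Mn = As * fy * (d - a/2) / 10^6
= 387.048 kN-m
phi*Mn = 0.9 * 387.048 = 348.34 kN-m

348.34


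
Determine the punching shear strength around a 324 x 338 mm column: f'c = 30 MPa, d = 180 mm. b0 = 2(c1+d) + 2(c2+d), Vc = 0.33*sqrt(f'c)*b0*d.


b0 = 2*(324 + 180) + 2*(338 + 180) = 2044 mm
Vc = 0.33 * sqrt(30) * 2044 * 180 / 1000
= 665.01 kN

665.01


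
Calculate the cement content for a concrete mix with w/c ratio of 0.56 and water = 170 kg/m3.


Cement = water / (w/c)
= 170 / 0.56
= 303.6 kg/m3

303.6


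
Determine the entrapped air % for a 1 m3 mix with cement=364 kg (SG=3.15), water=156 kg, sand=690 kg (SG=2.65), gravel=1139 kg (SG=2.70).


Vol cement = 364 / (3.15 * 1000) = 0.115556 m3
Vol water = 156 / 1000 = 0.156 m3
Vol sand = 690 / (2.65 * 1000) = 0.260377 m3
Vol gravel = 1139 / (2.70 * 1000) = 0.421852 m3
Total solid + water volume = 0.953785 m3
Air = (1 - 0.953785) * 100 = 4.62%

4.62


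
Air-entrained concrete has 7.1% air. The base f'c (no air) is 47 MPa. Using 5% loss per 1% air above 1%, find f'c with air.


Strength loss = (7.1 - 1) * 5 = 30.5%
f'c = 47 * (1 - 30.5/100)
= 32.67 MPa

32.67


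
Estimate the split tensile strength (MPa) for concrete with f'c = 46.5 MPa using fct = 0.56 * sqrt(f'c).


fct = 0.56 * sqrt(46.5)
= 0.56 * 6.819
= 3.819 MPa

3.819


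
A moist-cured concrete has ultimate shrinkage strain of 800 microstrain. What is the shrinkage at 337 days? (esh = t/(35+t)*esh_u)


esh(337) = 337 / (35 + 337) * 800
= 337 / 372 * 800
= 724.7 microstrain

724.7


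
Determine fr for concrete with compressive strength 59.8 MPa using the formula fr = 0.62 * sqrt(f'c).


fr = 0.62 * sqrt(59.8)
= 4.794 MPa

4.794


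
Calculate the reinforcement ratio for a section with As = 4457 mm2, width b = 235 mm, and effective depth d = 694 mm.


rho = As / (b * d)
= 4457 / (235 * 694)
= 0.0273

0.0273


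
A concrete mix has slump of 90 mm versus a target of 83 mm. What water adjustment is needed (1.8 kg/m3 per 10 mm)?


Difference = 83 - 90 = -7 mm
Water adjustment = -7 * 1.8 / 10 = -1.3 kg/m3

-1.3


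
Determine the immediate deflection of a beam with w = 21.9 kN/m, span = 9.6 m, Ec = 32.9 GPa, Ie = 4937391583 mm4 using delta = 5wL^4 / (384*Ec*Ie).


Convert: L = 9.6 m = 9600 mm, Ec = 32.9 GPa = 32900 MPa
delta = 5 * 21.9 * 9600^4 / (384 * 32900 * 4937391583)
= 14.91 mm

14.91


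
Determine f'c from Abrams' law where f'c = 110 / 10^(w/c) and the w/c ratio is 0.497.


f'c = 110 / 10^0.497
= 110 / 3.141
= 35.03 MPa

35.03


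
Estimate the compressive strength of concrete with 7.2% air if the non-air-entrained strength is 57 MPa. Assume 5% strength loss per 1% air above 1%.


Strength loss = (7.2 - 1) * 5 = 31.0%
f'c = 57 * (1 - 31.0/100)
= 39.33 MPa

39.33


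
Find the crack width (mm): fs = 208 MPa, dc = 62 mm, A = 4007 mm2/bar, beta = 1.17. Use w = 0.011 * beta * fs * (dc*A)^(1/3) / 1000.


w = 0.011 * beta * fs * (dc * A)^(1/3) / 1000
= 0.011 * 1.17 * 208 * (62 * 4007)^(1/3) / 1000
= 0.168 mm

0.168


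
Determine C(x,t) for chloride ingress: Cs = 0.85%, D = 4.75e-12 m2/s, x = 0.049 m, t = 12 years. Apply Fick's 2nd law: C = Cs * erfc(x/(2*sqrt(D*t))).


t_seconds = 12 * 365.25 * 24 * 3600 = 378691200.0 s
arg = 0.049 / (2 * sqrt(4.75e-12 * 378691200.0))
= 0.5777
erfc(0.5777) = 0.414
C = 0.85 * 0.414 = 0.3519%

0.3519


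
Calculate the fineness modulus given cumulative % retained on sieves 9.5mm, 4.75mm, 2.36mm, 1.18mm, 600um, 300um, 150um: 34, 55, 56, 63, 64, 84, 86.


FM = sum(cumulative % retained) / 100
= 442 / 100
= 4.42

4.42


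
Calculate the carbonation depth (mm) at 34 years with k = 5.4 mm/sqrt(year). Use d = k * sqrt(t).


depth = k * sqrt(t)
= 5.4 * sqrt(34)
= 31.49 mm

31.49


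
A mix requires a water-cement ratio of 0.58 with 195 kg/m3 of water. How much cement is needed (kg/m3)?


Cement = water / (w/c)
= 195 / 0.58
= 336.2 kg/m3

336.2


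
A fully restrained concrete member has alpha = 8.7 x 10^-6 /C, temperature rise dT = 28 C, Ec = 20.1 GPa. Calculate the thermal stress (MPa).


sigma = alpha * dT * Ec
= 8.7e-6 * 28 * 20.1 * 1000
= 4.896 MPa

4.896


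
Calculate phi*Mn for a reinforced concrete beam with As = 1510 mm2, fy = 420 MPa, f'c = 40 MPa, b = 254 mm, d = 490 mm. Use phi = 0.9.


a = As * fy / (0.85 * f'c * b)
= 1510 * 420 / (0.85 * 40 * 254)
= 73.4368 mm
Mn = As * fy * (d - a/2) / 10^6
= 287.4712 kN-m
phi*Mn = 0.9 * 287.4712 = 258.72 kN-m

258.72


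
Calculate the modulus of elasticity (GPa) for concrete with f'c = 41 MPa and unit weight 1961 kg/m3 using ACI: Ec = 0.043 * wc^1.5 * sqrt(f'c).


Ec = 0.043 * 1961^1.5 * sqrt(41) / 1000
= 23.91 GPa

23.91


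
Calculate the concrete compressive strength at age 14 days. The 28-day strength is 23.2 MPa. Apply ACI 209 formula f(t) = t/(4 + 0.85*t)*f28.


f(14) = 14 / (4 + 0.85 * 14) * 23.2
= 14 / 15.9 * 23.2
= 20.43 MPa

20.43


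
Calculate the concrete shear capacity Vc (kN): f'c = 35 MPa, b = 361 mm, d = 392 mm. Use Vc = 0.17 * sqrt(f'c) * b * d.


Vc = 0.17 * sqrt(35) * 361 * 392 / 1000
= 142.32 kN

142.32


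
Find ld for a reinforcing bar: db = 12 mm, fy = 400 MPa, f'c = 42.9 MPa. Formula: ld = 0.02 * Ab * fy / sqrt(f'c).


Ab = pi * 12^2 / 4 = 113.097 mm2
ld = 0.02 * 113.097 * 400 / sqrt(42.9)
= 138.1 mm

138.1


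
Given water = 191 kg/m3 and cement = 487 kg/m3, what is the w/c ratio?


w/c = water / cement
w/c = 191 / 487 = 0.392

0.392


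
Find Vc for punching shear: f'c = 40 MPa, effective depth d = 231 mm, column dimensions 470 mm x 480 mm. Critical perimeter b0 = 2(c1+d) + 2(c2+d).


b0 = 2*(470 + 231) + 2*(480 + 231) = 2824 mm
Vc = 0.33 * sqrt(40) * 2824 * 231 / 1000
= 1361.51 kN

1361.51


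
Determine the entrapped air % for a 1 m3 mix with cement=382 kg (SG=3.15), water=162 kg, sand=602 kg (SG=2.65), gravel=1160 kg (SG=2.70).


Vol cement = 382 / (3.15 * 1000) = 0.12127 m3
Vol water = 162 / 1000 = 0.162 m3
Vol sand = 602 / (2.65 * 1000) = 0.22717 m3
Vol gravel = 1160 / (2.70 * 1000) = 0.42963 m3
Total solid + water volume = 0.940069 m3
Air = (1 - 0.940069) * 100 = 5.99%

5.99


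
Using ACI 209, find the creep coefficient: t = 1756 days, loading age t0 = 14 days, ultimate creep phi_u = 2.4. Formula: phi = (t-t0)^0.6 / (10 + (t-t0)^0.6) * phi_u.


dt = 1756 - 14 = 1742
phi = 1742^0.6 / (10 + 1742^0.6) * 2.4
= 2.155

2.155


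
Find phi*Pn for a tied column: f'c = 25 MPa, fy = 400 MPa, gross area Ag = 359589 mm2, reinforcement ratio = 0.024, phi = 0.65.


Ast = rho * Ag = 0.024 * 359589 = 8630.136 mm2
phi*Pn = 0.65 * 0.80 * (0.85 * 25 * (359589 - 8630.136) + 400 * 8630.136) / 1000
= 5673.16 kN

5673.16


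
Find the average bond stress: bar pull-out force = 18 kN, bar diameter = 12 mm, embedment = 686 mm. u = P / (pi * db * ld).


u = P / (pi * db * ld)
= 18 * 1000 / (pi * 12 * 686)
= 0.696 MPa

0.696


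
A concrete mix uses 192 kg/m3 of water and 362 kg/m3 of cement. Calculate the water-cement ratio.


w/c = water / cement
w/c = 192 / 362 = 0.53

0.53


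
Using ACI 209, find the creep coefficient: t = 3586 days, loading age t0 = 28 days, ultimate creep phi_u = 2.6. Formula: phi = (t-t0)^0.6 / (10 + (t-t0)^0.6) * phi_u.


dt = 3586 - 28 = 3558
phi = 3558^0.6 / (10 + 3558^0.6) * 2.6
= 2.421

2.421


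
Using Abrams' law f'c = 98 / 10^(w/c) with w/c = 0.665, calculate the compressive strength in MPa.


f'c = 98 / 10^0.665
= 98 / 4.624
= 21.19 MPa

21.19


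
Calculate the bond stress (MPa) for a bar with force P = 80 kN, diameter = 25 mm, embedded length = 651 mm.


u = P / (pi * db * ld)
= 80 * 1000 / (pi * 25 * 651)
= 1.565 MPa

1.565


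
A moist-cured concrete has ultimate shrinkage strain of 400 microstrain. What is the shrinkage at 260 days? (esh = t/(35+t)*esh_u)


esh(260) = 260 / (35 + 260) * 400
= 260 / 295 * 400
= 352.5 microstrain

352.5


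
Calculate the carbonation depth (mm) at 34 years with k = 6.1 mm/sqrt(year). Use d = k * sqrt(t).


depth = k * sqrt(t)
= 6.1 * sqrt(34)
= 35.57 mm

35.57


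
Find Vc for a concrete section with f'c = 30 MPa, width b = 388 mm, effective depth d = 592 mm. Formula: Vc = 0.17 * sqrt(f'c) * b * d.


Vc = 0.17 * sqrt(30) * 388 * 592 / 1000
= 213.88 kN

213.88


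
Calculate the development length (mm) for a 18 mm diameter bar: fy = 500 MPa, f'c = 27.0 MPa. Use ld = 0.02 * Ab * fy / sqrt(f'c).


Ab = pi * 18^2 / 4 = 254.469 mm2
ld = 0.02 * 254.469 * 500 / sqrt(27.0)
= 489.7 mm

489.7


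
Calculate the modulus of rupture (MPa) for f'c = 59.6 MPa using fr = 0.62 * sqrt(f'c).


fr = 0.62 * sqrt(59.6)
= 4.786 MPa

4.786


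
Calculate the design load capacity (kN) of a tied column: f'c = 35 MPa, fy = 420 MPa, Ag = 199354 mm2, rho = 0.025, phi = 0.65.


Ast = rho * Ag = 0.025 * 199354 = 4983.85 mm2
phi*Pn = 0.65 * 0.80 * (0.85 * 35 * (199354 - 4983.85) + 420 * 4983.85) / 1000
= 4095.38 kN

4095.38


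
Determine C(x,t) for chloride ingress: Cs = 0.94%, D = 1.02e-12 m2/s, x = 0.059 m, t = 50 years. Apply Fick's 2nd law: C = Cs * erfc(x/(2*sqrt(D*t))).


t_seconds = 50 * 365.25 * 24 * 3600 = 1577880000.0 s
arg = 0.059 / (2 * sqrt(1.02e-12 * 1577880000.0))
= 0.7353
erfc(0.7353) = 0.2984
C = 0.94 * 0.2984 = 0.2805%

0.2805


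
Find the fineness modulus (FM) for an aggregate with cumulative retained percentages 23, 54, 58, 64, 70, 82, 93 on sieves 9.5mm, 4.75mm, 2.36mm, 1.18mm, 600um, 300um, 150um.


FM = sum(cumulative % retained) / 100
= 444 / 100
= 4.44

4.44


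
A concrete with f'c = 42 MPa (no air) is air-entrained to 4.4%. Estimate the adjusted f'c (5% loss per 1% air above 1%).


Strength loss = (4.4 - 1) * 5 = 17.0%
f'c = 42 * (1 - 17.0/100)
= 34.86 MPa

34.86


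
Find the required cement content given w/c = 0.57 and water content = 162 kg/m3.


Cement = water / (w/c)
= 162 / 0.57
= 284.2 kg/m3

284.2


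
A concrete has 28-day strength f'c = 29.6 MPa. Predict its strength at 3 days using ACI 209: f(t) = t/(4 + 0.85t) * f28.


f(3) = 3 / (4 + 0.85 * 3) * 29.6
= 3 / 6.55 * 29.6
= 13.56 MPa

13.56


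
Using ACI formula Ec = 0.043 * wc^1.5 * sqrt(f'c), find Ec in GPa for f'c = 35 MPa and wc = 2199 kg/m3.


Ec = 0.043 * 2199^1.5 * sqrt(35) / 1000
= 26.23 GPa

26.23


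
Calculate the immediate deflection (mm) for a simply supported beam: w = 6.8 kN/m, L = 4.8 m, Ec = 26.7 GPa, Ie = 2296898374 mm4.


Convert: L = 4.8 m = 4800 mm, Ec = 26.7 GPa = 26700 MPa
delta = 5 * 6.8 * 4800^4 / (384 * 26700 * 2296898374)
= 0.77 mm

0.77


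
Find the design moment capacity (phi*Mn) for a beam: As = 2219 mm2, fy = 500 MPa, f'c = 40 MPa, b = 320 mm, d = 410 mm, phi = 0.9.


a = As * fy / (0.85 * f'c * b)
= 2219 * 500 / (0.85 * 40 * 320)
= 101.9761 mm
Mn = As * fy * (d - a/2) / 10^6
= 398.3238 kN-m
phi*Mn = 0.9 * 398.3238 = 358.49 kN-m

358.49


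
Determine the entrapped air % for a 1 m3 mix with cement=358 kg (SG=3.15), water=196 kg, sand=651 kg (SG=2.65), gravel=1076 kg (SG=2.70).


Vol cement = 358 / (3.15 * 1000) = 0.113651 m3
Vol water = 196 / 1000 = 0.196 m3
Vol sand = 651 / (2.65 * 1000) = 0.24566 m3
Vol gravel = 1076 / (2.70 * 1000) = 0.398519 m3
Total solid + water volume = 0.95383 m3
Air = (1 - 0.95383) * 100 = 4.62%

4.62


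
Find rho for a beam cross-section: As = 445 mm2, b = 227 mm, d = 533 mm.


rho = As / (b * d)
= 445 / (227 * 533)
= 0.0037

0.0037


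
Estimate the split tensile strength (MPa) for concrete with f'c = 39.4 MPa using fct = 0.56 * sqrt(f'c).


fct = 0.56 * sqrt(39.4)
= 0.56 * 6.277
= 3.515 MPa

3.515


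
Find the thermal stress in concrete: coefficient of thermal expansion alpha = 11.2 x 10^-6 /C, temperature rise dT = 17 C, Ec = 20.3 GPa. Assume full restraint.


sigma = alpha * dT * Ec
= 11.2e-6 * 17 * 20.3 * 1000
= 3.865 MPa

3.865


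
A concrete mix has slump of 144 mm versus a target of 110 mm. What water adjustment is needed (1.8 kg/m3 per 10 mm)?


Difference = 110 - 144 = -34 mm
Water adjustment = -34 * 1.8 / 10 = -6.1 kg/m3

-6.1


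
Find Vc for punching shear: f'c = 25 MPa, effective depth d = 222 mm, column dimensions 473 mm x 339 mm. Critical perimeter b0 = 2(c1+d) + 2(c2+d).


b0 = 2*(473 + 222) + 2*(339 + 222) = 2512 mm
Vc = 0.33 * sqrt(25) * 2512 * 222 / 1000
= 920.15 kN

920.15


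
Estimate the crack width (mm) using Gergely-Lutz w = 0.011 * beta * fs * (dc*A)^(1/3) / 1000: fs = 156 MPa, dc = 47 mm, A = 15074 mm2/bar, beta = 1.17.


w = 0.011 * beta * fs * (dc * A)^(1/3) / 1000
= 0.011 * 1.17 * 156 * (47 * 15074)^(1/3) / 1000
= 0.179 mm

0.179


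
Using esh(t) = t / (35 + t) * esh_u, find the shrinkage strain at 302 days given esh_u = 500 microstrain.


esh(302) = 302 / (35 + 302) * 500
= 302 / 337 * 500
= 448.1 microstrain

448.1


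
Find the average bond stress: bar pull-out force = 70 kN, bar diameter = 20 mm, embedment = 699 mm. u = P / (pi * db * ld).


u = P / (pi * db * ld)
= 70 * 1000 / (pi * 20 * 699)
= 1.594 MPa

1.594


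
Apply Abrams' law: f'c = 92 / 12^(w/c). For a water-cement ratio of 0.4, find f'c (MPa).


f'c = 92 / 12^0.4
= 92 / 2.702
= 34.05 MPa

34.05


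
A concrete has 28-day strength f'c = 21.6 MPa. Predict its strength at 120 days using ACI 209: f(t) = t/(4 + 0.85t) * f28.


f(120) = 120 / (4 + 0.85 * 120) * 21.6
= 120 / 106.0 * 21.6
= 24.45 MPa

24.45


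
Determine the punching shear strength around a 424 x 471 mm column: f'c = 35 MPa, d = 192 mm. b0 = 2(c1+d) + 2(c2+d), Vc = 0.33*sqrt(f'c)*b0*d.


b0 = 2*(424 + 192) + 2*(471 + 192) = 2558 mm
Vc = 0.33 * sqrt(35) * 2558 * 192 / 1000
= 958.85 kN

958.85


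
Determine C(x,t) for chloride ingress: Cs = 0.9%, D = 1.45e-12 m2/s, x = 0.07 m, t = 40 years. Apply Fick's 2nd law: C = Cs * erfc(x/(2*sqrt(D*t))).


t_seconds = 40 * 365.25 * 24 * 3600 = 1262304000.0 s
arg = 0.07 / (2 * sqrt(1.45e-12 * 1262304000.0))
= 0.8181
erfc(0.8181) = 0.2473
C = 0.9 * 0.2473 = 0.2226%

0.2226


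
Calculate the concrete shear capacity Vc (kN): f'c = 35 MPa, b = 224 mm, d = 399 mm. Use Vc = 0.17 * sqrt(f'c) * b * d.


Vc = 0.17 * sqrt(35) * 224 * 399 / 1000
= 89.89 kN

89.89


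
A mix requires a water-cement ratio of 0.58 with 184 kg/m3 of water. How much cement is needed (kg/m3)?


Cement = water / (w/c)
= 184 / 0.58
= 317.2 kg/m3

317.2


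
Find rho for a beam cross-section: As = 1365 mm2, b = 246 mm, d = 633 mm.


rho = As / (b * d)
= 1365 / (246 * 633)
= 0.0088

0.0088


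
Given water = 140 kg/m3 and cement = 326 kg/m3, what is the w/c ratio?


w/c = water / cement
w/c = 140 / 326 = 0.429

0.429


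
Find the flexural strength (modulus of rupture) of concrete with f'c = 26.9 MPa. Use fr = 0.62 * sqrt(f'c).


fr = 0.62 * sqrt(26.9)
= 3.216 MPa

3.216


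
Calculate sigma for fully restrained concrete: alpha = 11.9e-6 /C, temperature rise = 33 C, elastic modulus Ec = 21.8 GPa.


sigma = alpha * dT * Ec
= 11.9e-6 * 33 * 21.8 * 1000
= 8.561 MPa

8.561


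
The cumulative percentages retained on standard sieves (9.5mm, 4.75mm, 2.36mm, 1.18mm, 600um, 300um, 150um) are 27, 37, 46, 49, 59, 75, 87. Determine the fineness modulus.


FM = sum(cumulative % retained) / 100
= 380 / 100
= 3.8

3.8


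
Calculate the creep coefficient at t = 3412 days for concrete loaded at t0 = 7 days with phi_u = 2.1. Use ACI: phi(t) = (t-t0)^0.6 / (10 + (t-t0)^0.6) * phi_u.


dt = 3412 - 7 = 3405
phi = 3405^0.6 / (10 + 3405^0.6) * 2.1
= 1.952

1.952


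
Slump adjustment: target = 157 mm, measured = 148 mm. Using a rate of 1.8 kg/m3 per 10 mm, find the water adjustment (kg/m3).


Difference = 157 - 148 = 9 mm
Water adjustment = 9 * 1.8 / 10 = 1.6 kg/m3

1.6


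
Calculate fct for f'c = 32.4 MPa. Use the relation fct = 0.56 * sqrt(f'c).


fct = 0.56 * sqrt(32.4)
= 0.56 * 5.692
= 3.188 MPa

3.188


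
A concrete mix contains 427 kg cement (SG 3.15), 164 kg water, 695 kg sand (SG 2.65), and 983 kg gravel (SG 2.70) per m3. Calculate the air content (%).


Vol cement = 427 / (3.15 * 1000) = 0.135556 m3
Vol water = 164 / 1000 = 0.164 m3
Vol sand = 695 / (2.65 * 1000) = 0.262264 m3
Vol gravel = 983 / (2.70 * 1000) = 0.364074 m3
Total solid + water volume = 0.925894 m3
Air = (1 - 0.925894) * 100 = 7.41%

7.41


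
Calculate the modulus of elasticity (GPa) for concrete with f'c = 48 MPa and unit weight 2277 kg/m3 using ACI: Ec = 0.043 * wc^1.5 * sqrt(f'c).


Ec = 0.043 * 2277^1.5 * sqrt(48) / 1000
= 32.37 GPa

32.37


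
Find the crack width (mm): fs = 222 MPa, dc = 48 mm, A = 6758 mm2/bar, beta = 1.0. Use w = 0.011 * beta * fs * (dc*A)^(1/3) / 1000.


w = 0.011 * beta * fs * (dc * A)^(1/3) / 1000
= 0.011 * 1.0 * 222 * (48 * 6758)^(1/3) / 1000
= 0.168 mm

0.168


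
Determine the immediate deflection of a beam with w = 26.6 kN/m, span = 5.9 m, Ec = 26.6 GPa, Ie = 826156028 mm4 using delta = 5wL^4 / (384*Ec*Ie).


Convert: L = 5.9 m = 5900 mm, Ec = 26.6 GPa = 26600 MPa
delta = 5 * 26.6 * 5900^4 / (384 * 26600 * 826156028)
= 19.1 mm

19.1


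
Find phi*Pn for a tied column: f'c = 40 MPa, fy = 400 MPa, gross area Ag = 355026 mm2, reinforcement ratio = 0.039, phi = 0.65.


Ast = rho * Ag = 0.039 * 355026 = 13846.014 mm2
phi*Pn = 0.65 * 0.80 * (0.85 * 40 * (355026 - 13846.014) + 400 * 13846.014) / 1000
= 8912.03 kN

8912.03


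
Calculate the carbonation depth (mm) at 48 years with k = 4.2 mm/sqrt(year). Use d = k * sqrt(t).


depth = k * sqrt(t)
= 4.2 * sqrt(48)
= 29.1 mm

29.1


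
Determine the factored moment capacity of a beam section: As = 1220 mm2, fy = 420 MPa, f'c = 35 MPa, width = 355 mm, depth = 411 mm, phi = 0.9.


a = As * fy / (0.85 * f'c * b)
= 1220 * 420 / (0.85 * 35 * 355)
= 48.517 mm
Mn = As * fy * (d - a/2) / 10^6
= 198.1663 kN-m
phi*Mn = 0.9 * 198.1663 = 178.35 kN-m

178.35


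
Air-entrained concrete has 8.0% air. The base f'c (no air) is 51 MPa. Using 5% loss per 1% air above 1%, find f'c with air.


Strength loss = (8.0 - 1) * 5 = 35.0%
f'c = 51 * (1 - 35.0/100)
= 33.15 MPa

33.15


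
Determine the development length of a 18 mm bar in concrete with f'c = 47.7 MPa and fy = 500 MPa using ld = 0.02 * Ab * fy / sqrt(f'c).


Ab = pi * 18^2 / 4 = 254.469 mm2
ld = 0.02 * 254.469 * 500 / sqrt(47.7)
= 368.4 mm

368.4


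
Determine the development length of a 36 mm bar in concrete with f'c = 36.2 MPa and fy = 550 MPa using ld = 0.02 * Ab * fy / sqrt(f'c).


Ab = pi * 36^2 / 4 = 1017.876 mm2
ld = 0.02 * 1017.876 * 550 / sqrt(36.2)
= 1860.9 mm

1860.9


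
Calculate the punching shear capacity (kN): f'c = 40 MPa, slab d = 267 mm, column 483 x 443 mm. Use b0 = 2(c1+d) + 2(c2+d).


b0 = 2*(483 + 267) + 2*(443 + 267) = 2920 mm
Vc = 0.33 * sqrt(40) * 2920 * 267 / 1000
= 1627.19 kN

1627.19


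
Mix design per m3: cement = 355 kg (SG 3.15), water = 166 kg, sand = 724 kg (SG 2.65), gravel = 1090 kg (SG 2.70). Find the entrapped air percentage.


Vol cement = 355 / (3.15 * 1000) = 0.112698 m3
Vol water = 166 / 1000 = 0.166 m3
Vol sand = 724 / (2.65 * 1000) = 0.273208 m3
Vol gravel = 1090 / (2.70 * 1000) = 0.403704 m3
Total solid + water volume = 0.95561 m3
Air = (1 - 0.95561) * 100 = 4.44%

4.44


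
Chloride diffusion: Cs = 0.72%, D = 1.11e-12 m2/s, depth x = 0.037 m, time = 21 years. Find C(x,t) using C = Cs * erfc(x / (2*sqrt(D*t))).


t_seconds = 21 * 365.25 * 24 * 3600 = 662709600.0 s
arg = 0.037 / (2 * sqrt(1.11e-12 * 662709600.0))
= 0.6821
erfc(0.6821) = 0.3347
C = 0.72 * 0.3347 = 0.241%

0.241


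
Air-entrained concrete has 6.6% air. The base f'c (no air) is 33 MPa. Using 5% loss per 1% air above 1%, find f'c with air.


Strength loss = (6.6 - 1) * 5 = 28.0%
f'c = 33 * (1 - 28.0/100)
= 23.76 MPa

23.76


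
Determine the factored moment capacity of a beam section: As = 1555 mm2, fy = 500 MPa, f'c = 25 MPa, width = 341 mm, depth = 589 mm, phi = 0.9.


a = As * fy / (0.85 * f'c * b)
= 1555 * 500 / (0.85 * 25 * 341)
= 107.2969 mm
Mn = As * fy * (d - a/2) / 10^6
= 416.2358 kN-m
phi*Mn = 0.9 * 416.2358 = 374.61 kN-m

374.61


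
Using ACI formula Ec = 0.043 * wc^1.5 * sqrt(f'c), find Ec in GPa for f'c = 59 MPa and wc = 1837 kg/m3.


Ec = 0.043 * 1837^1.5 * sqrt(59) / 1000
= 26.01 GPa

26.01


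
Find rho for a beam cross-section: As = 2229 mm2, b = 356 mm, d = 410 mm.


rho = As / (b * d)
= 2229 / (356 * 410)
= 0.0153

0.0153


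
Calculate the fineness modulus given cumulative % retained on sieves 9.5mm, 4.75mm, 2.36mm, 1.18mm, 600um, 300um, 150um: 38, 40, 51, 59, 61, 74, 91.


FM = sum(cumulative % retained) / 100
= 414 / 100
= 4.14

4.14


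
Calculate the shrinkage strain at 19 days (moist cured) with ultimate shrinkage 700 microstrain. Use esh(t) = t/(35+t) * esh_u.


esh(19) = 19 / (35 + 19) * 700
= 19 / 54 * 700
= 246.3 microstrain

246.3


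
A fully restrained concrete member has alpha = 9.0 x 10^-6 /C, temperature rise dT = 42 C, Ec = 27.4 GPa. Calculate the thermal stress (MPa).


sigma = alpha * dT * Ec
= 9.0e-6 * 42 * 27.4 * 1000
= 10.357 MPa

10.357


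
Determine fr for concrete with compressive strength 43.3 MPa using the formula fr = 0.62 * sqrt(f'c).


fr = 0.62 * sqrt(43.3)
= 4.08 MPa

4.08


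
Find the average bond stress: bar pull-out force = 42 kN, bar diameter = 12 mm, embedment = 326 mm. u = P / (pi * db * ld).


u = P / (pi * db * ld)
= 42 * 1000 / (pi * 12 * 326)
= 3.417 MPa

3.417


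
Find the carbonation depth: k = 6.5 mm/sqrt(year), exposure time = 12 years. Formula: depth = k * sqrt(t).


depth = k * sqrt(t)
= 6.5 * sqrt(12)
= 22.52 mm

22.52


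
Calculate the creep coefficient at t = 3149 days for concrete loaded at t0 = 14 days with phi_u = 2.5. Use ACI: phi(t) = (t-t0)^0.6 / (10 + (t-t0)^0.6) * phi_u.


dt = 3149 - 14 = 3135
phi = 3135^0.6 / (10 + 3135^0.6) * 2.5
= 2.315

2.315


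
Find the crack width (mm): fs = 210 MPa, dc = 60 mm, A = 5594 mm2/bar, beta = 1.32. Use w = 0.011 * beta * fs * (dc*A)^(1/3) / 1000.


w = 0.011 * beta * fs * (dc * A)^(1/3) / 1000
= 0.011 * 1.32 * 210 * (60 * 5594)^(1/3) / 1000
= 0.212 mm

0.212


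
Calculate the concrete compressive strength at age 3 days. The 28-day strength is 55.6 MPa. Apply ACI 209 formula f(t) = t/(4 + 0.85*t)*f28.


f(3) = 3 / (4 + 0.85 * 3) * 55.6
= 3 / 6.55 * 55.6
= 25.47 MPa

25.47


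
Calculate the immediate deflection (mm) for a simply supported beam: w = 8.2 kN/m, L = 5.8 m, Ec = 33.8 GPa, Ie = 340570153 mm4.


Convert: L = 5.8 m = 5800 mm, Ec = 33.8 GPa = 33800 MPa
delta = 5 * 8.2 * 5800^4 / (384 * 33800 * 340570153)
= 10.5 mm

10.5


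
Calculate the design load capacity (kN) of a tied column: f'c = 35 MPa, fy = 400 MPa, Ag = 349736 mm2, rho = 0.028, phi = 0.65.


Ast = rho * Ag = 0.028 * 349736 = 9792.608 mm2
phi*Pn = 0.65 * 0.80 * (0.85 * 35 * (349736 - 9792.608) + 400 * 9792.608) / 1000
= 7295.79 kN

7295.79


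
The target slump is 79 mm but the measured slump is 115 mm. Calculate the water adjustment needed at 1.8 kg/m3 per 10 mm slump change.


Difference = 79 - 115 = -36 mm
Water adjustment = -36 * 1.8 / 10 = -6.5 kg/m3

-6.5


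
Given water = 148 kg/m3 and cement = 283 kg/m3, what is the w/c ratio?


w/c = water / cement
w/c = 148 / 283 = 0.523

0.523


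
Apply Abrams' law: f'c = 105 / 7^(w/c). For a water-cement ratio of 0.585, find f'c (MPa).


f'c = 105 / 7^0.585
= 105 / 3.122
= 33.64 MPa

33.64


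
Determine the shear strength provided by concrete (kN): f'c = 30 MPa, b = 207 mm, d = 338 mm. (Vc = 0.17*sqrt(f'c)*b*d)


Vc = 0.17 * sqrt(30) * 207 * 338 / 1000
= 65.15 kN

65.15


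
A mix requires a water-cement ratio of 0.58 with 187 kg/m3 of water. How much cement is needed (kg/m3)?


Cement = water / (w/c)
= 187 / 0.58
= 322.4 kg/m3

322.4


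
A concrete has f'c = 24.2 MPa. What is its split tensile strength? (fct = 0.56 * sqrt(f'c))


fct = 0.56 * sqrt(24.2)
= 0.56 * 4.919
= 2.755 MPa

2.755
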